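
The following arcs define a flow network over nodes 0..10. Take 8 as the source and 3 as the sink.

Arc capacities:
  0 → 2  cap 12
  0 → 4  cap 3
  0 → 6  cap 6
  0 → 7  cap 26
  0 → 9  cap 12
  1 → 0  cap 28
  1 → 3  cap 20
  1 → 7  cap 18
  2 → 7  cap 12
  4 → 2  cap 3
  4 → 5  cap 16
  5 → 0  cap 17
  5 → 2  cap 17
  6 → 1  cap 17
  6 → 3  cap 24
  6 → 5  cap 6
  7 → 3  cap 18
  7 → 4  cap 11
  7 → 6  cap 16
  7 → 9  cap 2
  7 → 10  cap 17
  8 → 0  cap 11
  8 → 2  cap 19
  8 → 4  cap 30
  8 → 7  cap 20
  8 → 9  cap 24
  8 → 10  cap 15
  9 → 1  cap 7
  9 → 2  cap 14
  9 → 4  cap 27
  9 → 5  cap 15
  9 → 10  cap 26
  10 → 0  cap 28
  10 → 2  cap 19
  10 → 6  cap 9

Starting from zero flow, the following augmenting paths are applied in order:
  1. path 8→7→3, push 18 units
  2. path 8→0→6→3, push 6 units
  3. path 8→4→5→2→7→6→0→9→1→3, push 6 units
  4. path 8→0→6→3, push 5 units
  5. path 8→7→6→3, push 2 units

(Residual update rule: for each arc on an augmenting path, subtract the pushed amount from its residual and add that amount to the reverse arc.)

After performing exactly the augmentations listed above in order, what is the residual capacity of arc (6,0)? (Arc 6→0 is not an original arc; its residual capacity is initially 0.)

after path 1 (8→7→3, push 18): res(6,0)=0
after path 2 (8→0→6→3, push 6): res(6,0)=6
after path 3 (8→4→5→2→7→6→0→9→1→3, push 6): res(6,0)=0
after path 4 (8→0→6→3, push 5): res(6,0)=5
after path 5 (8→7→6→3, push 2): res(6,0)=5

Residual capacity of (6,0): 5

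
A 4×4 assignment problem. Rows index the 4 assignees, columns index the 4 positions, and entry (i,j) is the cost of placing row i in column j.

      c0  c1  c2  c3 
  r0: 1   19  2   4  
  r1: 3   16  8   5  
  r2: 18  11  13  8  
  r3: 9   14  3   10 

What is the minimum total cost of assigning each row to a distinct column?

optimal assignment: row0→col0 (cost 1), row1→col3 (cost 5), row2→col1 (cost 11), row3→col2 (cost 3)
total = 1 + 5 + 11 + 3 = 20

Minimum assignment cost: 20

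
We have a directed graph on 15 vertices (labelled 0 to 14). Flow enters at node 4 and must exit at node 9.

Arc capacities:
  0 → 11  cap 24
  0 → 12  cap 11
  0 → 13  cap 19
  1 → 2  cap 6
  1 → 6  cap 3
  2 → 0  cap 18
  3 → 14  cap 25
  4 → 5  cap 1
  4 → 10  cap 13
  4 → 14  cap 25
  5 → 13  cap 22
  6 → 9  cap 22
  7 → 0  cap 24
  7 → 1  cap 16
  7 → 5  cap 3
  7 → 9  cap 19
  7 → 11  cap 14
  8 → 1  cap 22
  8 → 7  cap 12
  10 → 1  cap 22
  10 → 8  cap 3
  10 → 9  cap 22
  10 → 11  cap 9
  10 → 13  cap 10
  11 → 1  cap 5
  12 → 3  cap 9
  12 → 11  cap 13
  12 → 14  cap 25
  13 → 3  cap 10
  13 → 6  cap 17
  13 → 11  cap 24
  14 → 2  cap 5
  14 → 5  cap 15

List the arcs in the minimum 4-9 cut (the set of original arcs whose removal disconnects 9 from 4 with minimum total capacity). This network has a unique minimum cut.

augment #1: 4→10→9 push 13
augment #2: 4→5→13→6→9 push 1
augment #3: 4→14→5→13→6→9 push 15
augment #4: 4→14→2→0→13→6→9 push 1
augment #5: 4→14→2→0→11→1→6→9 push 3
max flow = 33; residual-reachable set from 4 gives S-side
cut edges (S→T): {(1,6), (4,10), (13,6)} total cap 33

Min-cut arcs: {(1,6), (4,10), (13,6)} (total capacity 33)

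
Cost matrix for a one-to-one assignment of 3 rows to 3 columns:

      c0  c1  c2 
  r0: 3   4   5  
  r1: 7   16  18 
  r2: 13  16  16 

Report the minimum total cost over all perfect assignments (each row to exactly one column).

optimal assignment: row0→col1 (cost 4), row1→col0 (cost 7), row2→col2 (cost 16)
total = 4 + 7 + 16 = 27

Minimum assignment cost: 27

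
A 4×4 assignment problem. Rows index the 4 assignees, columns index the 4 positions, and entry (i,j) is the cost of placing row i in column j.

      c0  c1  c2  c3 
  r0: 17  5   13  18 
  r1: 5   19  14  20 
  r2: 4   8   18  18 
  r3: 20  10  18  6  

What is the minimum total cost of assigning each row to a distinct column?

optimal assignment: row0→col1 (cost 5), row1→col2 (cost 14), row2→col0 (cost 4), row3→col3 (cost 6)
total = 5 + 14 + 4 + 6 = 29

Minimum assignment cost: 29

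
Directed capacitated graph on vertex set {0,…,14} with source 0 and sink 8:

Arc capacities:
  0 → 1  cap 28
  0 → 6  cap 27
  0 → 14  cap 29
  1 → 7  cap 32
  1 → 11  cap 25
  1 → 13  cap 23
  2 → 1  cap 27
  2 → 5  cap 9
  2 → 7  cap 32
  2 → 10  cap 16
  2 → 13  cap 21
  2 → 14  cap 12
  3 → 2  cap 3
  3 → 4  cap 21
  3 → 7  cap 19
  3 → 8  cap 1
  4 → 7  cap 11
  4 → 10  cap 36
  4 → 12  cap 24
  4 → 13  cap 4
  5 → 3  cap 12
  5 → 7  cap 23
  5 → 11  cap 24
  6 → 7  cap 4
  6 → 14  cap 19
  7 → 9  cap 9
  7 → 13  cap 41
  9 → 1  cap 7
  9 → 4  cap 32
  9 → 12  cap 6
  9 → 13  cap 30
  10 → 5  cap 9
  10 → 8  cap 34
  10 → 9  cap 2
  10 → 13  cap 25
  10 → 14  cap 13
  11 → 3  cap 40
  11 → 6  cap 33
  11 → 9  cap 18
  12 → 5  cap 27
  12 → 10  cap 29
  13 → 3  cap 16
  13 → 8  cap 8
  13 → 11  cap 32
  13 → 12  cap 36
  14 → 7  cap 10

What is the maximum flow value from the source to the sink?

augment #1: 0→1→13→8 bottleneck 8, total now 8
augment #2: 0→1→11→3→8 bottleneck 1, total now 9
augment #3: 0→1→13→12→10→8 bottleneck 15, total now 24
augment #4: 0→1→7→9→4→10→8 bottleneck 4, total now 28
augment #5: 0→6→7→9→4→10→8 bottleneck 4, total now 32
augment #6: 0→14→7→9→4→10→8 bottleneck 1, total now 33
augment #7: 0→14→7→13→12→10→8 bottleneck 9, total now 42

Maximum flow value: 42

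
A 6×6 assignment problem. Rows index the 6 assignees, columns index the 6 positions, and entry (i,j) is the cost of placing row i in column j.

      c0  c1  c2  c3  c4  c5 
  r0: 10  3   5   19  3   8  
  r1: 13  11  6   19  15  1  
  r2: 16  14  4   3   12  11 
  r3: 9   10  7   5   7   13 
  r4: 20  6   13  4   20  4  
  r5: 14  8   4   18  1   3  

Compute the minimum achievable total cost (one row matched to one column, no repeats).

optimal assignment: row0→col1 (cost 3), row1→col5 (cost 1), row2→col2 (cost 4), row3→col0 (cost 9), row4→col3 (cost 4), row5→col4 (cost 1)
total = 3 + 1 + 4 + 9 + 4 + 1 = 22

Minimum assignment cost: 22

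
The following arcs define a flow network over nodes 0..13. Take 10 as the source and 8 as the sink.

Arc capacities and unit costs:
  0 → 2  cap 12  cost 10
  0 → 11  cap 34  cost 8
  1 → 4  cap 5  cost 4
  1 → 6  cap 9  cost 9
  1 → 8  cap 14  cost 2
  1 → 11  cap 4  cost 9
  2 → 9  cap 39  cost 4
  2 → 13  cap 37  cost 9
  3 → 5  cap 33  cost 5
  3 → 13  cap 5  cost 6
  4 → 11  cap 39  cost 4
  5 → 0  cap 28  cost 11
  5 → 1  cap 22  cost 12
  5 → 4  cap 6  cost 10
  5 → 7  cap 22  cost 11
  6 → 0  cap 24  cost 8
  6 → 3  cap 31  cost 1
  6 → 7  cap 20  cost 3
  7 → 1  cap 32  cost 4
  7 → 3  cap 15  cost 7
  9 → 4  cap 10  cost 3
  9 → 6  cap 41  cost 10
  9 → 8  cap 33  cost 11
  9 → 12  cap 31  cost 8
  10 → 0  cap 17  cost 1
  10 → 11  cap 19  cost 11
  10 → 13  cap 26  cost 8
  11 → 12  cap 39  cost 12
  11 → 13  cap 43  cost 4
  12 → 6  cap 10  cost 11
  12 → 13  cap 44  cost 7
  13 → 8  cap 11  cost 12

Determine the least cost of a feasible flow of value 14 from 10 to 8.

Minimum cost for 14 units: 298

shortest-cost path #1: 10→13→8 push 11 @ unit cost 20 (adds 220)
shortest-cost path #2: 10→0→2→9→8 push 3 @ unit cost 26 (adds 78)
total cost = 298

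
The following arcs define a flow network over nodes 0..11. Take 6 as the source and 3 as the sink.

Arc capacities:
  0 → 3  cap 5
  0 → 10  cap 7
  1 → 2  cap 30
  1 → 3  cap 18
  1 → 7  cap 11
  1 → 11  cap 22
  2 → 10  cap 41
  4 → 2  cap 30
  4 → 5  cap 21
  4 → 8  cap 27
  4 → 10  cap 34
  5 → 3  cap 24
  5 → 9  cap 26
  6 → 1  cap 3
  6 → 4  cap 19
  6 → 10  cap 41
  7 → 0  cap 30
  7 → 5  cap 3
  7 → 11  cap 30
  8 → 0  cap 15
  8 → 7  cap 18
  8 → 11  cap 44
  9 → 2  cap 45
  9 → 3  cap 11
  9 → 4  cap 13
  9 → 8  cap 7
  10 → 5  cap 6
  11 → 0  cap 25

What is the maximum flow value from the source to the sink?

augment #1: 6→1→3 bottleneck 3, total now 3
augment #2: 6→4→5→3 bottleneck 19, total now 22
augment #3: 6→10→5→3 bottleneck 5, total now 27
augment #4: 6→10→5→9→3 bottleneck 1, total now 28

Maximum flow value: 28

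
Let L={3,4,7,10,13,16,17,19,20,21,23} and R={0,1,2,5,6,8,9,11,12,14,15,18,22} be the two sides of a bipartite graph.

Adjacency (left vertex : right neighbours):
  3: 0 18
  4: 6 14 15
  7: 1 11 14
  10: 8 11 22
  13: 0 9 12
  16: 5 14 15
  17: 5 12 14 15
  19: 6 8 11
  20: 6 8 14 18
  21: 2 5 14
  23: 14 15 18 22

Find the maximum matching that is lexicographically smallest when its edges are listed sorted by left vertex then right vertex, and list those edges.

|M| = 11 (so the lex-smallest maximum matching has 11 edges)
process left vertices in ascending order; for each, take the smallest-labelled available neighbour that still permits 11 edges overall, or leave it unmatched if none does
lex-smallest matching: {3-0, 4-6, 7-1, 10-8, 13-9, 16-5, 17-12, 19-11, 20-14, 21-2, 23-15}

Lex-smallest maximum matching: {(3,0), (4,6), (7,1), (10,8), (13,9), (16,5), (17,12), (19,11), (20,14), (21,2), (23,15)}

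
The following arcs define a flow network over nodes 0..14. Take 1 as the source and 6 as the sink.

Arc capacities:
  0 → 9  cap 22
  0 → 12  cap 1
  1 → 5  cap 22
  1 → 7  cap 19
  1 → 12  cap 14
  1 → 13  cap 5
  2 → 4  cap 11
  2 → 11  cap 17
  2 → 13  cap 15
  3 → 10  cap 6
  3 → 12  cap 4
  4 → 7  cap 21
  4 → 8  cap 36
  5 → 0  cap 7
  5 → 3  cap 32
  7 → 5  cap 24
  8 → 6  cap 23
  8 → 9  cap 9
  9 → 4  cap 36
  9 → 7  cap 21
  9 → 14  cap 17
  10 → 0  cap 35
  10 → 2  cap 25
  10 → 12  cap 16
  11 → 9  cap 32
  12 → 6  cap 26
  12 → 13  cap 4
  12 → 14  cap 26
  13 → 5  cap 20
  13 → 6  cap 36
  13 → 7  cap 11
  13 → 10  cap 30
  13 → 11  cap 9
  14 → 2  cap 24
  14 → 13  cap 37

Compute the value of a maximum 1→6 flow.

augment #1: 1→12→6 bottleneck 14, total now 14
augment #2: 1→13→6 bottleneck 5, total now 19
augment #3: 1→5→0→12→6 bottleneck 1, total now 20
augment #4: 1→5→3→12→6 bottleneck 4, total now 24
augment #5: 1→5→3→10→12→6 bottleneck 6, total now 30
augment #6: 1→5→0→9→4→8→6 bottleneck 6, total now 36

Maximum flow value: 36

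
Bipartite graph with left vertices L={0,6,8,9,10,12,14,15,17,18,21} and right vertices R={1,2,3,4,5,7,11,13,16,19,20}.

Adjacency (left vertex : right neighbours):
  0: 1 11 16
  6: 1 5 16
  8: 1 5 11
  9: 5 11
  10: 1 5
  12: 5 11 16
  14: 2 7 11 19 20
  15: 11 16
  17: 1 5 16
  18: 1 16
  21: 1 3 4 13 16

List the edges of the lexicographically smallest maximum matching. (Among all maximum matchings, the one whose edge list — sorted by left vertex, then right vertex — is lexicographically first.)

Lex-smallest maximum matching: {(0,1), (6,5), (8,11), (12,16), (14,2), (21,3)}

|M| = 6 (so the lex-smallest maximum matching has 6 edges)
process left vertices in ascending order; for each, take the smallest-labelled available neighbour that still permits 6 edges overall, or leave it unmatched if none does
lex-smallest matching: {0-1, 6-5, 8-11, 12-16, 14-2, 21-3}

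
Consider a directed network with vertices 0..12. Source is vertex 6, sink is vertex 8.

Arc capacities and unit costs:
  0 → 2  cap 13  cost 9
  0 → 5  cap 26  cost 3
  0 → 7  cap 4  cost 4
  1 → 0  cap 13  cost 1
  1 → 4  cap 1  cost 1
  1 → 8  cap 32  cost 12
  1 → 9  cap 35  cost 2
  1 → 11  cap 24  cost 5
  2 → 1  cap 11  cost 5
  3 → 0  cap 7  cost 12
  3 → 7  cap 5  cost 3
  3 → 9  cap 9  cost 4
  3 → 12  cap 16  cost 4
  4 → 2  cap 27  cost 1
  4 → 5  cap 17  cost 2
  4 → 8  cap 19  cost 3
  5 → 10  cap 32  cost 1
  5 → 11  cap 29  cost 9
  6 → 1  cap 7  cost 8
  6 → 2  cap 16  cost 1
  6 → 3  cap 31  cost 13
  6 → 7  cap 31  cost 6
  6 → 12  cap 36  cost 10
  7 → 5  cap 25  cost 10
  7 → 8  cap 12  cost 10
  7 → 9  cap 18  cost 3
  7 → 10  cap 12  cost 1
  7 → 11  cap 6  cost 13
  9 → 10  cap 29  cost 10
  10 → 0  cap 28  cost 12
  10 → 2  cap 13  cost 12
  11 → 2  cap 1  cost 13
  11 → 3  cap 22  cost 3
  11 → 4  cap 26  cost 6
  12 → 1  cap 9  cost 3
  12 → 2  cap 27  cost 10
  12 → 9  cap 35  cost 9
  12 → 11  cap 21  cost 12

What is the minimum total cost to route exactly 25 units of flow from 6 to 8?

Minimum cost for 25 units: 422

shortest-cost path #1: 6→2→1→4→8 push 1 @ unit cost 10 (adds 10)
shortest-cost path #2: 6→7→8 push 12 @ unit cost 16 (adds 192)
shortest-cost path #3: 6→2→1→8 push 10 @ unit cost 18 (adds 180)
shortest-cost path #4: 6→1→8 push 2 @ unit cost 20 (adds 40)
total cost = 422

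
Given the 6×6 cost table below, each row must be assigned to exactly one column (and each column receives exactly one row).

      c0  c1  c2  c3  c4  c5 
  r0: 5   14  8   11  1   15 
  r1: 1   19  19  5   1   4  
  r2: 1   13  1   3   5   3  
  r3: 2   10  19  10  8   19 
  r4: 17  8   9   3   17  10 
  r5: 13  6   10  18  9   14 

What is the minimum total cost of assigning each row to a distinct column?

Minimum assignment cost: 17

optimal assignment: row0→col4 (cost 1), row1→col5 (cost 4), row2→col2 (cost 1), row3→col0 (cost 2), row4→col3 (cost 3), row5→col1 (cost 6)
total = 1 + 4 + 1 + 2 + 3 + 6 = 17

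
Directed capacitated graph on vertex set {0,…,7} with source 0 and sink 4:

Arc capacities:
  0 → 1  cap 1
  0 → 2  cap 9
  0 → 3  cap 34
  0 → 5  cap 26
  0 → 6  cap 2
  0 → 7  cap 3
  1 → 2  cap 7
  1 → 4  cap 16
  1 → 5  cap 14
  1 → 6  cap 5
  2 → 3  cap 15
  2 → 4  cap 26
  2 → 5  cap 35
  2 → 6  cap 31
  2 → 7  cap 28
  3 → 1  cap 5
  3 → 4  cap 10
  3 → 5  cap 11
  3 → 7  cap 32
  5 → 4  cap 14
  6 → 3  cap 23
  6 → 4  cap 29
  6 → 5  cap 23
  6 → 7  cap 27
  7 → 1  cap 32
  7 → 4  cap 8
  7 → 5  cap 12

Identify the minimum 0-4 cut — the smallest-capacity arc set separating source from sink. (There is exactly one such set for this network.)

Min-cut arcs: {(0,1), (0,2), (0,3), (0,6), (0,7), (5,4)} (total capacity 63)

augment #1: 0→1→4 push 1
augment #2: 0→2→4 push 9
augment #3: 0→3→4 push 10
augment #4: 0→5→4 push 14
augment #5: 0→6→4 push 2
augment #6: 0→7→4 push 3
augment #7: 0→3→1→4 push 5
augment #8: 0→3→7→4 push 5
augment #9: 0→3→7→1→4 push 10
augment #10: 0→3→7→1→2→4 push 4
max flow = 63; residual-reachable set from 0 gives S-side
cut edges (S→T): {(0,1), (0,2), (0,3), (0,6), (0,7), (5,4)} total cap 63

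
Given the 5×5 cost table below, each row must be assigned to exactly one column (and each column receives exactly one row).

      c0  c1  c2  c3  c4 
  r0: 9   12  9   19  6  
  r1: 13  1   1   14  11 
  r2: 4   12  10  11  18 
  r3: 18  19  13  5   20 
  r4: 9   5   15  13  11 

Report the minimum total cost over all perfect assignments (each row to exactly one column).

optimal assignment: row0→col4 (cost 6), row1→col2 (cost 1), row2→col0 (cost 4), row3→col3 (cost 5), row4→col1 (cost 5)
total = 6 + 1 + 4 + 5 + 5 = 21

Minimum assignment cost: 21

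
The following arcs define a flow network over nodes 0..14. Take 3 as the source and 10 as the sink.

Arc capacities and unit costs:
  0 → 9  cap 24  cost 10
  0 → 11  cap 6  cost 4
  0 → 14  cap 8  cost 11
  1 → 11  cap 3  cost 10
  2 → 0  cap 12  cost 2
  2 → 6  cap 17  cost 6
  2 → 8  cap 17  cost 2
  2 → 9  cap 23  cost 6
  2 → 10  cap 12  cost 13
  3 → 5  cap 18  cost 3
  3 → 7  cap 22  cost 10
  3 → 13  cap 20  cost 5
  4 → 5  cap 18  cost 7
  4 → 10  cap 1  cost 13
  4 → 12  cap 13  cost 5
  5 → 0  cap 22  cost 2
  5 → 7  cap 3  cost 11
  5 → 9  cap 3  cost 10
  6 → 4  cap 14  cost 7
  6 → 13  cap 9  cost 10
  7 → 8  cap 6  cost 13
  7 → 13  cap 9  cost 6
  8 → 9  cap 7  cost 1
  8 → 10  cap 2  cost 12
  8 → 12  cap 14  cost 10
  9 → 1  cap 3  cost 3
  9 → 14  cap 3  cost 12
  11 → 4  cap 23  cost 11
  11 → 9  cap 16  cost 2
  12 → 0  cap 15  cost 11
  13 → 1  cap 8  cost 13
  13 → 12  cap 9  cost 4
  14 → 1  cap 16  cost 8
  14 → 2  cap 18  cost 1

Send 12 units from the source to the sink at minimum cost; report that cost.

Minimum cost for 12 units: 380

shortest-cost path #1: 3→5→0→14→2→10 push 8 @ unit cost 30 (adds 240)
shortest-cost path #2: 3→5→0→11→4→10 push 1 @ unit cost 33 (adds 33)
shortest-cost path #3: 3→7→8→10 push 2 @ unit cost 35 (adds 70)
shortest-cost path #4: 3→5→0→11→9→14→2→10 push 1 @ unit cost 37 (adds 37)
total cost = 380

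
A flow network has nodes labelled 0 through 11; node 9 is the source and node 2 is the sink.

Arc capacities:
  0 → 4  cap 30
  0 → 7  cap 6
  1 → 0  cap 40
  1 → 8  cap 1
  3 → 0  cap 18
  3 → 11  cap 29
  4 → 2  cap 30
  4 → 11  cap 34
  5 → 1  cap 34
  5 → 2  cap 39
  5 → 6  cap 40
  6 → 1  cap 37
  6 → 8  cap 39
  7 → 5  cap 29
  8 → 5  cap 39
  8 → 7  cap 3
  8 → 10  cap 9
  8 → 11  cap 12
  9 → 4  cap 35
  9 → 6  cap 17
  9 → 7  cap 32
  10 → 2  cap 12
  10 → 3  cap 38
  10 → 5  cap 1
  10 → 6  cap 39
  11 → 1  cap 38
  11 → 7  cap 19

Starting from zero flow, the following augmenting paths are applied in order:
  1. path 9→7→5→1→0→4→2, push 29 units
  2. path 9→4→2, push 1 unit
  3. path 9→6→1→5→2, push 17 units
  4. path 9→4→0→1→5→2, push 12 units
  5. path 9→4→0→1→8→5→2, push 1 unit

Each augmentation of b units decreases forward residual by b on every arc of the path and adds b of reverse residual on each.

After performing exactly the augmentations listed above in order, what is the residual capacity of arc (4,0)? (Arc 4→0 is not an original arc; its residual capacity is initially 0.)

Residual capacity of (4,0): 16

after path 1 (9→7→5→1→0→4→2, push 29): res(4,0)=29
after path 2 (9→4→2, push 1): res(4,0)=29
after path 3 (9→6→1→5→2, push 17): res(4,0)=29
after path 4 (9→4→0→1→5→2, push 12): res(4,0)=17
after path 5 (9→4→0→1→8→5→2, push 1): res(4,0)=16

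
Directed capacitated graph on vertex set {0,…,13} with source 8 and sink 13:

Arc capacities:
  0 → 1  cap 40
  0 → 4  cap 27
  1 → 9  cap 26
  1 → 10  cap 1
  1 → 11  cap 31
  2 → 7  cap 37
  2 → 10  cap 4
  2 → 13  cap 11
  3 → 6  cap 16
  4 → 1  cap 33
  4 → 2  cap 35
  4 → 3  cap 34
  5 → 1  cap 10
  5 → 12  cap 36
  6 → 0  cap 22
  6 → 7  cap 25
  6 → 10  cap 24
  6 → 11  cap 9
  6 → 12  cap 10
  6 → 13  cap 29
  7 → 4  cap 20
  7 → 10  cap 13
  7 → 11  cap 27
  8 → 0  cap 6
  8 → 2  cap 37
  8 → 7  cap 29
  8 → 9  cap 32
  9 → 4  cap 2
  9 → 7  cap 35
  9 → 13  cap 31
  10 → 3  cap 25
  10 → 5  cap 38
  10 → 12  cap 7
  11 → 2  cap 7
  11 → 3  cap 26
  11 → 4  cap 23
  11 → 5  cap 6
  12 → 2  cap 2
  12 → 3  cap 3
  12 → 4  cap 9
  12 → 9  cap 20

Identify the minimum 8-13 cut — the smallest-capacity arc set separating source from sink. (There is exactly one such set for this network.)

Min-cut arcs: {(2,13), (3,6), (9,13)} (total capacity 58)

augment #1: 8→2→13 push 11
augment #2: 8→9→13 push 31
augment #3: 8→0→4→3→6→13 push 6
augment #4: 8→2→10→3→6→13 push 4
augment #5: 8→7→4→3→6→13 push 6
max flow = 58; residual-reachable set from 8 gives S-side
cut edges (S→T): {(2,13), (3,6), (9,13)} total cap 58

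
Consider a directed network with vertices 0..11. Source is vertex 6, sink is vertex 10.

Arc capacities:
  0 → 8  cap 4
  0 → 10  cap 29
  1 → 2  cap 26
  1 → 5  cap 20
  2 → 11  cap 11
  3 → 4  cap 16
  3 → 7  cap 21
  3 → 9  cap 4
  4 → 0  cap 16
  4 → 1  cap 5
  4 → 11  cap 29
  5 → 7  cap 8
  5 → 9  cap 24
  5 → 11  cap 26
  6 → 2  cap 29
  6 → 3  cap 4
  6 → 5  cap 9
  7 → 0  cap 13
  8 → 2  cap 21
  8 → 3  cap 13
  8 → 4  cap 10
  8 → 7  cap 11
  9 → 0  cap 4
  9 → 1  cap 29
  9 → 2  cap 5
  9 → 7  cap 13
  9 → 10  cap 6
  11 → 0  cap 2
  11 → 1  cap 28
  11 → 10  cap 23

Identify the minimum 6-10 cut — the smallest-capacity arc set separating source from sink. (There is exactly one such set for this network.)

Min-cut arcs: {(2,11), (6,3), (6,5)} (total capacity 24)

augment #1: 6→2→11→10 push 11
augment #2: 6→3→9→10 push 4
augment #3: 6→5→9→10 push 2
augment #4: 6→5→11→10 push 7
max flow = 24; residual-reachable set from 6 gives S-side
cut edges (S→T): {(2,11), (6,3), (6,5)} total cap 24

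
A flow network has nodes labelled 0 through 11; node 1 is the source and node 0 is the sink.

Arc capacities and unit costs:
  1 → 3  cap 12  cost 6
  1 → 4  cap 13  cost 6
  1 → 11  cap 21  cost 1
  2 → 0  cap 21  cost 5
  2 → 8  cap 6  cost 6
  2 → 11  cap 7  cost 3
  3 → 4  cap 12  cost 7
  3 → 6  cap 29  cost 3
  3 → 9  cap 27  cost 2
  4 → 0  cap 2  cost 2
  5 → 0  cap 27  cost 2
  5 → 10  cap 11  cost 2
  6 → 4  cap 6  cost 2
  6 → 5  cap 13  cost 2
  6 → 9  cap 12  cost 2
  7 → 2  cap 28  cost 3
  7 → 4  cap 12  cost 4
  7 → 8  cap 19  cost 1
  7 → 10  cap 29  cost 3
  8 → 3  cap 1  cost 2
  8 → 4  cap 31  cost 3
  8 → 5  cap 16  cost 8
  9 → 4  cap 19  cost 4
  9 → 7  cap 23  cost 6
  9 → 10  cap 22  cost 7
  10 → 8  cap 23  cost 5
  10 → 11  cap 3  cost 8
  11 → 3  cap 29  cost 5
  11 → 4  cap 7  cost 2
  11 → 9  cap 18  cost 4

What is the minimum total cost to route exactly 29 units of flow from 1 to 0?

shortest-cost path #1: 1→11→4→0 push 2 @ unit cost 5 (adds 10)
shortest-cost path #2: 1→3→6→5→0 push 12 @ unit cost 13 (adds 156)
shortest-cost path #3: 1→11→3→6→5→0 push 1 @ unit cost 13 (adds 13)
shortest-cost path #4: 1→11→9→7→2→0 push 14 @ unit cost 19 (adds 266)
total cost = 445

Minimum cost for 29 units: 445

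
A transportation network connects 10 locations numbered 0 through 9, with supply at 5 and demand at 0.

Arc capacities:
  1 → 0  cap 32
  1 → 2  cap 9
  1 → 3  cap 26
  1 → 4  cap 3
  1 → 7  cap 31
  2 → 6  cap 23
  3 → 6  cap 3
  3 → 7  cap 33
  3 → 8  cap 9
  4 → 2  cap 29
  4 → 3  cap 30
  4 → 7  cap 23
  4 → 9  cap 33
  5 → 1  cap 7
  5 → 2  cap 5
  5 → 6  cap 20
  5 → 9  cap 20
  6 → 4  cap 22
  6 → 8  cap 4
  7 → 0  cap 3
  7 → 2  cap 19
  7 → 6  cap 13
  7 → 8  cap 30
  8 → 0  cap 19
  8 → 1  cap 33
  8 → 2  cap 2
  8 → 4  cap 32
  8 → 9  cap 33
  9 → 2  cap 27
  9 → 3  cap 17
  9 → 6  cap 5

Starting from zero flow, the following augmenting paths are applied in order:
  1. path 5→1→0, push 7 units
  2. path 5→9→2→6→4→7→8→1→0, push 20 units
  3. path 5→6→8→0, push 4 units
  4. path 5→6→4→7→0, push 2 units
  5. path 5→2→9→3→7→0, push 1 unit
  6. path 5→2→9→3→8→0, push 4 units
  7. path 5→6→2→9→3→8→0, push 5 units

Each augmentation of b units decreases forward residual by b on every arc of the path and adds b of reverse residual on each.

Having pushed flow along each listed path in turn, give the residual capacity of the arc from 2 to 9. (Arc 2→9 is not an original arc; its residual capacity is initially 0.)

after path 1 (5→1→0, push 7): res(2,9)=0
after path 2 (5→9→2→6→4→7→8→1→0, push 20): res(2,9)=20
after path 3 (5→6→8→0, push 4): res(2,9)=20
after path 4 (5→6→4→7→0, push 2): res(2,9)=20
after path 5 (5→2→9→3→7→0, push 1): res(2,9)=19
after path 6 (5→2→9→3→8→0, push 4): res(2,9)=15
after path 7 (5→6→2→9→3→8→0, push 5): res(2,9)=10

Residual capacity of (2,9): 10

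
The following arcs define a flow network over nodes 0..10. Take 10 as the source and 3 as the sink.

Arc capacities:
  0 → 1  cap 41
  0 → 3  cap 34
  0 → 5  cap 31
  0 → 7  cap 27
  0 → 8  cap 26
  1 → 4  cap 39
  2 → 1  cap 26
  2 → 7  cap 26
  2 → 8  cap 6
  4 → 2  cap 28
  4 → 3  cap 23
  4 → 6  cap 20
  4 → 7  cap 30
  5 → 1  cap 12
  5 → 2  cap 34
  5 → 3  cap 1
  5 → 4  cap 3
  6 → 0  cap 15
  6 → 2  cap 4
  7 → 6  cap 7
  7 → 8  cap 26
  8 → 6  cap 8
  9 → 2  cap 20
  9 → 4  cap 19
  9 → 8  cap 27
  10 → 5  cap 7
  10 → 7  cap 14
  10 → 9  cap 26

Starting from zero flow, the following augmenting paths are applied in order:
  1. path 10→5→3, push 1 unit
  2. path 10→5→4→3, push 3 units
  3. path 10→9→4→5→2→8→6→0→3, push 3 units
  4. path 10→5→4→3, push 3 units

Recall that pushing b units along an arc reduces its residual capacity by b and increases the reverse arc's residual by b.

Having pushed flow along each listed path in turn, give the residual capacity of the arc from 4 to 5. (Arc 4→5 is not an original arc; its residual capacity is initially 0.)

Residual capacity of (4,5): 3

after path 1 (10→5→3, push 1): res(4,5)=0
after path 2 (10→5→4→3, push 3): res(4,5)=3
after path 3 (10→9→4→5→2→8→6→0→3, push 3): res(4,5)=0
after path 4 (10→5→4→3, push 3): res(4,5)=3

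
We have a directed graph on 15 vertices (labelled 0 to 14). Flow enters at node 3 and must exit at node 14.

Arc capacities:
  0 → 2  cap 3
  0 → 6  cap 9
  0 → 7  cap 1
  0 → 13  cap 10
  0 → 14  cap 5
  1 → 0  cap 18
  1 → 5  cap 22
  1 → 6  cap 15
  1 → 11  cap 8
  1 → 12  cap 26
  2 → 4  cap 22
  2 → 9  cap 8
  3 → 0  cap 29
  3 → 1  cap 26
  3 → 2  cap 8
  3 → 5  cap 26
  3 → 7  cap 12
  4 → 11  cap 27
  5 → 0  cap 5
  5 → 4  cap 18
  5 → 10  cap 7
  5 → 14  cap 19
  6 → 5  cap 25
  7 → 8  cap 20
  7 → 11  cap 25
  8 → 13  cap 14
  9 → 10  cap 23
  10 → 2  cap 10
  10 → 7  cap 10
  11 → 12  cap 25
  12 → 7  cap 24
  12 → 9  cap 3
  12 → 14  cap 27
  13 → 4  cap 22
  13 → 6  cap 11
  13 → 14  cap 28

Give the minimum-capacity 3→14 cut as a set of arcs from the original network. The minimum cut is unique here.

Min-cut arcs: {(0,13), (0,14), (5,14), (8,13), (12,14)} (total capacity 75)

augment #1: 3→0→14 push 5
augment #2: 3→5→14 push 19
augment #3: 3→0→13→14 push 10
augment #4: 3→1→12→14 push 26
augment #5: 3→7→8→13→14 push 12
augment #6: 3→0→7→8→13→14 push 1
augment #7: 3→2→4→11→12→14 push 1
augment #8: 3→5→10→7→8→13→14 push 1
max flow = 75; residual-reachable set from 3 gives S-side
cut edges (S→T): {(0,13), (0,14), (5,14), (8,13), (12,14)} total cap 75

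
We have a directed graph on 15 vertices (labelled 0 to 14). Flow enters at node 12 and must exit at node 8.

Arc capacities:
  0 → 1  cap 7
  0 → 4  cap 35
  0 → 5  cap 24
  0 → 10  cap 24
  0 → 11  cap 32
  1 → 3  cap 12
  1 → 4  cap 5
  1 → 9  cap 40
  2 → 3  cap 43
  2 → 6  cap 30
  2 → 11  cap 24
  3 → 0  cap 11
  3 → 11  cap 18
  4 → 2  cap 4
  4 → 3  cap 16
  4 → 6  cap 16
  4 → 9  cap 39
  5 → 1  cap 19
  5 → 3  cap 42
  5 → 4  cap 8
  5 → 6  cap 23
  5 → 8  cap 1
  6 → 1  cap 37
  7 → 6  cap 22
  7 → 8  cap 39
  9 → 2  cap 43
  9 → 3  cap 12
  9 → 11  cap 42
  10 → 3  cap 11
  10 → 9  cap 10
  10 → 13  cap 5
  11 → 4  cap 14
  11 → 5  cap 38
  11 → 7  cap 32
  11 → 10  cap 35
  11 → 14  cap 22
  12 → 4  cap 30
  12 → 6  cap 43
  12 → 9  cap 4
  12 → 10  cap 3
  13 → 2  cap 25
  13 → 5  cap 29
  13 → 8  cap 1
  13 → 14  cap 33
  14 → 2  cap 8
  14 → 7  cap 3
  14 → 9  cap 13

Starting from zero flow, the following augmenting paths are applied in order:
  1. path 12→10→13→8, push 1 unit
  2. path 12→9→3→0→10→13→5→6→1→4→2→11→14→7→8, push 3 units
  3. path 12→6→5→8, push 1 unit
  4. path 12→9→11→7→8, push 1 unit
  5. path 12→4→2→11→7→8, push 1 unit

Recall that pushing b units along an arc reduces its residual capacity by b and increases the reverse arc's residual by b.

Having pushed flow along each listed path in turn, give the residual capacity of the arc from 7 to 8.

Residual capacity of (7,8): 34

after path 1 (12→10→13→8, push 1): res(7,8)=39
after path 2 (12→9→3→0→10→13→5→6→1→4→2→11→14→7→8, push 3): res(7,8)=36
after path 3 (12→6→5→8, push 1): res(7,8)=36
after path 4 (12→9→11→7→8, push 1): res(7,8)=35
after path 5 (12→4→2→11→7→8, push 1): res(7,8)=34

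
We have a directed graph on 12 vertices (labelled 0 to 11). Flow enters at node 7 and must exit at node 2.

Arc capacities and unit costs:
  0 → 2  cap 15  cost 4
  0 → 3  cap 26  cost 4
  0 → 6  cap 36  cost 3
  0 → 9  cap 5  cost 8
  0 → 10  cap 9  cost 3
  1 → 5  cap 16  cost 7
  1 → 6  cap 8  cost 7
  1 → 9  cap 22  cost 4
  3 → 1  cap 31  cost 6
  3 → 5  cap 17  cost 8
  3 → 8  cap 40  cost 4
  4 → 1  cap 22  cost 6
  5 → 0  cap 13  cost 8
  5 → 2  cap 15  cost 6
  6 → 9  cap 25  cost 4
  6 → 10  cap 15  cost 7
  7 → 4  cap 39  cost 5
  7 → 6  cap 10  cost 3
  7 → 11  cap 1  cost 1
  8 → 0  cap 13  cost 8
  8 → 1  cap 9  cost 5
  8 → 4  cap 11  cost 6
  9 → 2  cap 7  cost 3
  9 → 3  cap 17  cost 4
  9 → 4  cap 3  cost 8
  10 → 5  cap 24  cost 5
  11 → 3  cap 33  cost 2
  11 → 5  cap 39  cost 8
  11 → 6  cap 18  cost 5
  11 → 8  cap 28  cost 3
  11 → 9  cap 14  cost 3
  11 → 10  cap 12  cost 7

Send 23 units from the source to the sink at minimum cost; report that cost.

Minimum cost for 23 units: 437

shortest-cost path #1: 7→11→9→2 push 1 @ unit cost 7 (adds 7)
shortest-cost path #2: 7→6→9→2 push 6 @ unit cost 10 (adds 60)
shortest-cost path #3: 7→6→9→11→5→2 push 1 @ unit cost 18 (adds 18)
shortest-cost path #4: 7→6→10→5→2 push 3 @ unit cost 21 (adds 63)
shortest-cost path #5: 7→4→1→5→2 push 11 @ unit cost 24 (adds 264)
shortest-cost path #6: 7→4→1→5→11→8→0→2 push 1 @ unit cost 25 (adds 25)
total cost = 437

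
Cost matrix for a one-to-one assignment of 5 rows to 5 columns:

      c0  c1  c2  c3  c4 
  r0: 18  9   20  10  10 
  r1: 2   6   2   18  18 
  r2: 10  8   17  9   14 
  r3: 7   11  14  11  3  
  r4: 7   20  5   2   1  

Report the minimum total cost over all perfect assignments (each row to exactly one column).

optimal assignment: row0→col1 (cost 9), row1→col2 (cost 2), row2→col0 (cost 10), row3→col4 (cost 3), row4→col3 (cost 2)
total = 9 + 2 + 10 + 3 + 2 = 26

Minimum assignment cost: 26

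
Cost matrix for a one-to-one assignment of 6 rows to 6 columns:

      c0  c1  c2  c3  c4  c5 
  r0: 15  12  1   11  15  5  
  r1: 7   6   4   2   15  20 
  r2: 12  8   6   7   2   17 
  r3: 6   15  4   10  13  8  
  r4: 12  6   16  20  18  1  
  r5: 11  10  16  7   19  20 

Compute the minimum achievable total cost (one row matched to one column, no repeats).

optimal assignment: row0→col2 (cost 1), row1→col3 (cost 2), row2→col4 (cost 2), row3→col0 (cost 6), row4→col5 (cost 1), row5→col1 (cost 10)
total = 1 + 2 + 2 + 6 + 1 + 10 = 22

Minimum assignment cost: 22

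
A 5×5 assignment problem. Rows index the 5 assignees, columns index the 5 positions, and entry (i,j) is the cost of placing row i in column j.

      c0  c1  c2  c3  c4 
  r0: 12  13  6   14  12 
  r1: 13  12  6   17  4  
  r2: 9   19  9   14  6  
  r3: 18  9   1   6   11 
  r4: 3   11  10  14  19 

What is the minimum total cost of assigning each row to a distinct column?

Minimum assignment cost: 33

optimal assignment: row0→col2 (cost 6), row1→col1 (cost 12), row2→col4 (cost 6), row3→col3 (cost 6), row4→col0 (cost 3)
total = 6 + 12 + 6 + 6 + 3 = 33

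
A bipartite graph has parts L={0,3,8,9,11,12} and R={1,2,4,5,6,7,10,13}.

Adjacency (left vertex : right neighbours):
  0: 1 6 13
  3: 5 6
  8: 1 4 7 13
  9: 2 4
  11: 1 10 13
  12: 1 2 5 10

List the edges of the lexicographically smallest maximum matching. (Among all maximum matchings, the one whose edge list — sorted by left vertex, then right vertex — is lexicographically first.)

|M| = 6 (so the lex-smallest maximum matching has 6 edges)
process left vertices in ascending order; for each, take the smallest-labelled available neighbour that still permits 6 edges overall, or leave it unmatched if none does
lex-smallest matching: {0-1, 3-5, 8-4, 9-2, 11-13, 12-10}

Lex-smallest maximum matching: {(0,1), (3,5), (8,4), (9,2), (11,13), (12,10)}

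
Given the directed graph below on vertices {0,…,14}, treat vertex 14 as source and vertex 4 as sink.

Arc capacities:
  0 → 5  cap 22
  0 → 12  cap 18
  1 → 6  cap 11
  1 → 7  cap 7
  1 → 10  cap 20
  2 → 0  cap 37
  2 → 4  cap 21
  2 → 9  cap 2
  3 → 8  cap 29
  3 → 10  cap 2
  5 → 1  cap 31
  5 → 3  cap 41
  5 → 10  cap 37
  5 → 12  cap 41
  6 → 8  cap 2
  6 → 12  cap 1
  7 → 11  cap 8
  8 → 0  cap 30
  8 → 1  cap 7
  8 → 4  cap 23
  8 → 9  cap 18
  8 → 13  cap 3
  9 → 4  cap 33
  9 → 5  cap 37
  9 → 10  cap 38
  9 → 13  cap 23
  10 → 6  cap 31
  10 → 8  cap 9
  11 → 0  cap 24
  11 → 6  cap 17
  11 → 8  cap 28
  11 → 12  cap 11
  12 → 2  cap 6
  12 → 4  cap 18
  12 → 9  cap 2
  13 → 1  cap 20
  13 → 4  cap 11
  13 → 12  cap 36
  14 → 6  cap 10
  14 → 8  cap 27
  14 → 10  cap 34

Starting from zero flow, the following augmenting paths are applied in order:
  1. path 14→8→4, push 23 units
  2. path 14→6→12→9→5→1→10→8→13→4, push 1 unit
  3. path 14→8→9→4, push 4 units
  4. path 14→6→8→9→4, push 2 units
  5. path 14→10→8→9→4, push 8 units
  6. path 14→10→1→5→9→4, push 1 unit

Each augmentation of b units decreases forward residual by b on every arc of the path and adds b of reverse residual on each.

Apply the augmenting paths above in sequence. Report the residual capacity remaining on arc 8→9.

after path 1 (14→8→4, push 23): res(8,9)=18
after path 2 (14→6→12→9→5→1→10→8→13→4, push 1): res(8,9)=18
after path 3 (14→8→9→4, push 4): res(8,9)=14
after path 4 (14→6→8→9→4, push 2): res(8,9)=12
after path 5 (14→10→8→9→4, push 8): res(8,9)=4
after path 6 (14→10→1→5→9→4, push 1): res(8,9)=4

Residual capacity of (8,9): 4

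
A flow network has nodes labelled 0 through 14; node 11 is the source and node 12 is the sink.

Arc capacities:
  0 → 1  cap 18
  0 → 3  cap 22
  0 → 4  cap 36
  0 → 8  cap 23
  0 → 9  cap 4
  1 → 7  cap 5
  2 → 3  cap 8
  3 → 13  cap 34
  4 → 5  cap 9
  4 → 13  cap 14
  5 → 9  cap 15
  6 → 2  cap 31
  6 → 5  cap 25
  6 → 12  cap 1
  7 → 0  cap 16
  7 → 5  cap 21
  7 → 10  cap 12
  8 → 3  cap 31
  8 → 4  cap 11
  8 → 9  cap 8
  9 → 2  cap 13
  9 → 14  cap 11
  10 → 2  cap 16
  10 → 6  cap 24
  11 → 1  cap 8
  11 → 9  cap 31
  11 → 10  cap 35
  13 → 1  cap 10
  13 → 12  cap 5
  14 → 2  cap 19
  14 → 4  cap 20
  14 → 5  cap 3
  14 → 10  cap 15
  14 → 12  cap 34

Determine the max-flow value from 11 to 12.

Maximum flow value: 17

augment #1: 11→9→14→12 bottleneck 11, total now 11
augment #2: 11→10→6→12 bottleneck 1, total now 12
augment #3: 11→9→2→3→13→12 bottleneck 5, total now 17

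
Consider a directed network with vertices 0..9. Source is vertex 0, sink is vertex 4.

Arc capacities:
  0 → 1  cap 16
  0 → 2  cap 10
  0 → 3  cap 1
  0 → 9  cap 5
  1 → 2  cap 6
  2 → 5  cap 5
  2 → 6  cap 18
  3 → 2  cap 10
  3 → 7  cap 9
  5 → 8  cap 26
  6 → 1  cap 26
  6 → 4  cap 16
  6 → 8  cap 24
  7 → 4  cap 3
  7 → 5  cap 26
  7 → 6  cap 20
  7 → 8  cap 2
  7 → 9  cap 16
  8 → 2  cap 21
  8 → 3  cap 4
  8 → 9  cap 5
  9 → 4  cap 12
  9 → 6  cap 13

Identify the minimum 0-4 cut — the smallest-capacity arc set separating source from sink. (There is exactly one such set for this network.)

augment #1: 0→9→4 push 5
augment #2: 0→2→6→4 push 10
augment #3: 0→3→7→4 push 1
augment #4: 0→1→2→6→4 push 6
max flow = 22; residual-reachable set from 0 gives S-side
cut edges (S→T): {(0,2), (0,3), (0,9), (1,2)} total cap 22

Min-cut arcs: {(0,2), (0,3), (0,9), (1,2)} (total capacity 22)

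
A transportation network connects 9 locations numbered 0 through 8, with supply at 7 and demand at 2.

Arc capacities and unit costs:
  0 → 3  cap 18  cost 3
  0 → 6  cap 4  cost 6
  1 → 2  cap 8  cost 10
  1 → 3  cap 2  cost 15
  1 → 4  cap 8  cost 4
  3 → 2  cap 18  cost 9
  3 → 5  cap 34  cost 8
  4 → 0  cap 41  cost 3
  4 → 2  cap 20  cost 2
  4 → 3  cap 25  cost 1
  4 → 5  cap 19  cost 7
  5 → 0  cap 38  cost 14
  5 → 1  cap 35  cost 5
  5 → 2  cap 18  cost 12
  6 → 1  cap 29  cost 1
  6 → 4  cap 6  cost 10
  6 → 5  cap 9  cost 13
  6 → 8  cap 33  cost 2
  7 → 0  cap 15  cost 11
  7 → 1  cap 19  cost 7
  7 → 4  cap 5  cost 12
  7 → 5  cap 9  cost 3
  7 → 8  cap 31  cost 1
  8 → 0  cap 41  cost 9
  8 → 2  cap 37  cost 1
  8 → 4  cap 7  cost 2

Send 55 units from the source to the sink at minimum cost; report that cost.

shortest-cost path #1: 7→8→2 push 31 @ unit cost 2 (adds 62)
shortest-cost path #2: 7→1→4→2 push 8 @ unit cost 13 (adds 104)
shortest-cost path #3: 7→4→2 push 5 @ unit cost 14 (adds 70)
shortest-cost path #4: 7→5→2 push 9 @ unit cost 15 (adds 135)
shortest-cost path #5: 7→1→2 push 2 @ unit cost 17 (adds 34)
total cost = 405

Minimum cost for 55 units: 405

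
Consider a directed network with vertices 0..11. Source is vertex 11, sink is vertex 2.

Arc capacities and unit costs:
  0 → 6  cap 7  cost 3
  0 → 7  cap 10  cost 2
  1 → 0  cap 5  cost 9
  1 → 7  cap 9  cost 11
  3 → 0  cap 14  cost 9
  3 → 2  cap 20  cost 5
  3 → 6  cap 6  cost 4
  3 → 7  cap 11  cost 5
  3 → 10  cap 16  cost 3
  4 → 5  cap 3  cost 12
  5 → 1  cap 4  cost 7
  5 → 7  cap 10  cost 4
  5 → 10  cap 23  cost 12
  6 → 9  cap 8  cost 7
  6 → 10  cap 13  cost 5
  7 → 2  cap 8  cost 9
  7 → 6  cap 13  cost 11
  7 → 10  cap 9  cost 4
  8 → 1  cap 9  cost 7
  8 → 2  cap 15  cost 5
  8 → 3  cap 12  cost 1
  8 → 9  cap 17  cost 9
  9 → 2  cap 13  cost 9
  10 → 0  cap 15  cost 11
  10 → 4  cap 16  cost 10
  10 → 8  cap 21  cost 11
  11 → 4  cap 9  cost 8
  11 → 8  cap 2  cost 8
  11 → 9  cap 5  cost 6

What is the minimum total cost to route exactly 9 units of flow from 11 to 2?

Minimum cost for 9 units: 167

shortest-cost path #1: 11→8→2 push 2 @ unit cost 13 (adds 26)
shortest-cost path #2: 11→9→2 push 5 @ unit cost 15 (adds 75)
shortest-cost path #3: 11→4→5→7→2 push 2 @ unit cost 33 (adds 66)
total cost = 167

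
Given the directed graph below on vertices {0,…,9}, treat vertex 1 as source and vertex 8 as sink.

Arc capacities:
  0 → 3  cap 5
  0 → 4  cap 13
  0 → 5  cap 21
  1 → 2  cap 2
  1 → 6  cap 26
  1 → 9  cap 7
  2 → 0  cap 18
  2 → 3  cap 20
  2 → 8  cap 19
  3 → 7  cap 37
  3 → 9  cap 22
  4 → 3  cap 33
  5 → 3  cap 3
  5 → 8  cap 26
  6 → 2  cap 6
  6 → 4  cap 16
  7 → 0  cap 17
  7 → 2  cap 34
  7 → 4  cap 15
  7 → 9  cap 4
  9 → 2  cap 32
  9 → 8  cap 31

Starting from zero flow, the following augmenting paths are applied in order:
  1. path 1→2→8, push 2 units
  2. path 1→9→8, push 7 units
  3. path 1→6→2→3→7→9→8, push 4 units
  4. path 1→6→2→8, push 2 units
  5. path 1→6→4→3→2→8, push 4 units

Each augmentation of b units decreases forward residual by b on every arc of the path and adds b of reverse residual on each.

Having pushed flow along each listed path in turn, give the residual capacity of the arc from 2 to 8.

Residual capacity of (2,8): 11

after path 1 (1→2→8, push 2): res(2,8)=17
after path 2 (1→9→8, push 7): res(2,8)=17
after path 3 (1→6→2→3→7→9→8, push 4): res(2,8)=17
after path 4 (1→6→2→8, push 2): res(2,8)=15
after path 5 (1→6→4→3→2→8, push 4): res(2,8)=11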